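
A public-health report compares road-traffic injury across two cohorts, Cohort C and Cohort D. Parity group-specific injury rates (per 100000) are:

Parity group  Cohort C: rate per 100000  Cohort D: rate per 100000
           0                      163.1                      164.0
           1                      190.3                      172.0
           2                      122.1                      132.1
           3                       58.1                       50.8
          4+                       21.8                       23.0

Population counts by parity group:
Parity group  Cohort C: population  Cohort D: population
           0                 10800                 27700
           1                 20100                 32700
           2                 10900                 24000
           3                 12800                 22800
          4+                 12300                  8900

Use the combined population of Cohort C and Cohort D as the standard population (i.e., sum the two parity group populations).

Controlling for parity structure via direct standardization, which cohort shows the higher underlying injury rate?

Combined standard total = 183000; weights = 0.2104, 0.2885, 0.1907, 0.1945, 0.1158.
Cohort C: 0.2104×163.1 + 0.2885×190.3 + 0.1907×122.1 + 0.1945×58.1 + 0.1158×21.8 = 126.3333 per 100000.
Cohort D: 0.2104×164.0 + 0.2885×172.0 + 0.1907×132.1 + 0.1945×50.8 + 0.1158×23.0 = 121.8687 per 100000.
The crude rates (118.52 vs 126.62) would put Cohort D higher, but that reflects its parity composition; once standardized to a common parity structure, Cohort C has the higher underlying rate.

Cohort C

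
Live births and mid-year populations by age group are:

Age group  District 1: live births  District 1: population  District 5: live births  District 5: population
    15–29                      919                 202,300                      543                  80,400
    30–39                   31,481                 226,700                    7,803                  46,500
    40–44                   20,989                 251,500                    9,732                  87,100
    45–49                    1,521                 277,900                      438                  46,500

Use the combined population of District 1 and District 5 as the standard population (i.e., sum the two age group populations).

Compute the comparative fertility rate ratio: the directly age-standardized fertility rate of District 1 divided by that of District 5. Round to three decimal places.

0.781

Age-specific rates per 1,000 for District 1: 4.543, 138.866, 83.455, 5.473.
For District 5: 6.754, 167.806, 111.734, 9.419.
Combined standard total = 1,218,900; weights = 0.2319, 0.2241, 0.2778, 0.2661.
District 1: 0.2319×4.543 + 0.2241×138.866 + 0.2778×83.455 + 0.2661×5.473 = 56.8184 per 1,000.
District 5: 0.2319×6.754 + 0.2241×167.806 + 0.2778×111.734 + 0.2661×9.419 = 72.7235 per 1,000.
Ratio = 56.8184 ÷ 72.7235 = 0.78129.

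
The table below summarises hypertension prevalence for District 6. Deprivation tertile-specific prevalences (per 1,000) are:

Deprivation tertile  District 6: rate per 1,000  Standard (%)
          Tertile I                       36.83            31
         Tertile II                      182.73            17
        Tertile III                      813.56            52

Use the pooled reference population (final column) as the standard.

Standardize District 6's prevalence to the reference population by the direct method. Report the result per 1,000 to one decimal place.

Standard weights: 0.31, 0.17, 0.52.
Standardized rate: 0.3100×36.83 + 0.1700×182.73 + 0.5200×813.56 = 465.5326 per 1,000.

465.5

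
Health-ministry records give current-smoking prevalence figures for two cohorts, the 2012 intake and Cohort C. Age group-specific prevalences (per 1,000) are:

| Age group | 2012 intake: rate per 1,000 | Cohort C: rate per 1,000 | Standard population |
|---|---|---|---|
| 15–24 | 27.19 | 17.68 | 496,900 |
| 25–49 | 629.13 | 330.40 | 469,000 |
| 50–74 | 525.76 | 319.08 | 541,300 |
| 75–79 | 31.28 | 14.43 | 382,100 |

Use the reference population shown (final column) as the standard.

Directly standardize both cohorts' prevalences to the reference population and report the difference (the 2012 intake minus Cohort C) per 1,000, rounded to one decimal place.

139.3

Standard total = 1,889,300; weights = 0.2630, 0.2482, 0.2865, 0.2022.
The 2012 intake: 0.2630×27.19 + 0.2482×629.13 + 0.2865×525.76 + 0.2022×31.28 = 320.2872 per 1,000.
Cohort C: 0.2630×17.68 + 0.2482×330.40 + 0.2865×319.08 + 0.2022×14.43 = 181.0059 per 1,000.
Difference = 320.2872 − 181.0059 = 139.2813.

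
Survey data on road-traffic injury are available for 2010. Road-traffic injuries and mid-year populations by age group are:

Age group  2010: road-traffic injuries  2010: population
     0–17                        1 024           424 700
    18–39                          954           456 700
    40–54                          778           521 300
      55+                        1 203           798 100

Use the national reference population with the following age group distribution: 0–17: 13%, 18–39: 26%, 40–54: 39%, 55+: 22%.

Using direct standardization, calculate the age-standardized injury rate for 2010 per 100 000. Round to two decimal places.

177.02

Age-specific rates per 100 000 for 2010: 241.11, 208.89, 149.24, 150.73.
Standard weights: 0.13, 0.26, 0.39, 0.22.
Standardized rate: 0.1300×241.11 + 0.2600×208.89 + 0.3900×149.24 + 0.2200×150.73 = 177.0216 per 100 000.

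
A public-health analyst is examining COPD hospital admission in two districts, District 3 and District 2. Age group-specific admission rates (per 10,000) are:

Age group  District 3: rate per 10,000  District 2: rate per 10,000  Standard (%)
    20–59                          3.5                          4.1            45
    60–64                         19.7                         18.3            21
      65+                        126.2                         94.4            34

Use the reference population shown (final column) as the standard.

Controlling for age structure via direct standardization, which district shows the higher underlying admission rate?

District 3

Standard weights: 0.45, 0.21, 0.34.
District 3: 0.4500×3.5 + 0.2100×19.7 + 0.3400×126.2 = 48.6200 per 10,000.
District 2: 0.4500×4.1 + 0.2100×18.3 + 0.3400×94.4 = 37.7840 per 10,000.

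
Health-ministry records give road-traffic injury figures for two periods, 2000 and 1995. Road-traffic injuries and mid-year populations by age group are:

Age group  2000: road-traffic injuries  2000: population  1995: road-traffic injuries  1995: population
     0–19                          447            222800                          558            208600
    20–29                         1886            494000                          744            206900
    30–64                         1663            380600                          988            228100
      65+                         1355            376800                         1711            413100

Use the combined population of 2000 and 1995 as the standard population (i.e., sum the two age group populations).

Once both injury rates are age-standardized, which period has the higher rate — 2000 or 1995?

Age-specific rates per 100000 for 2000: 200.63, 381.78, 436.94, 359.61.
For 1995: 267.50, 359.59, 433.14, 414.19.
Combined standard total = 2530900; weights = 0.1705, 0.2769, 0.2405, 0.3121.
2000: 0.1705×200.63 + 0.2769×381.78 + 0.2405×436.94 + 0.3121×359.61 = 357.2491 per 100000.
1995: 0.1705×267.50 + 0.2769×359.59 + 0.2405×433.14 + 0.3121×414.19 = 378.6232 per 100000.

1995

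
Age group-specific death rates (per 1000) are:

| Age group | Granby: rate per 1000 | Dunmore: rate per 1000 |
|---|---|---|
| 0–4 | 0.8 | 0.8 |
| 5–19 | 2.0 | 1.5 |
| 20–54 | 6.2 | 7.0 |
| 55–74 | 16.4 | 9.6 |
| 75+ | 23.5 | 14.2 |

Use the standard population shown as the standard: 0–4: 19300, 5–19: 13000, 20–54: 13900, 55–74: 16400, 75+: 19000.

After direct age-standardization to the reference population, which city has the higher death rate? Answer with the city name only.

Standard total = 81600; weights = 0.2365, 0.1593, 0.1703, 0.2010, 0.2328.
Granby: 0.2365×0.8 + 0.1593×2.0 + 0.1703×6.2 + 0.2010×16.4 + 0.2328×23.5 = 10.3319 per 1000.
Dunmore: 0.2365×0.8 + 0.1593×1.5 + 0.1703×7.0 + 0.2010×9.6 + 0.2328×14.2 = 6.8564 per 1000.

Granby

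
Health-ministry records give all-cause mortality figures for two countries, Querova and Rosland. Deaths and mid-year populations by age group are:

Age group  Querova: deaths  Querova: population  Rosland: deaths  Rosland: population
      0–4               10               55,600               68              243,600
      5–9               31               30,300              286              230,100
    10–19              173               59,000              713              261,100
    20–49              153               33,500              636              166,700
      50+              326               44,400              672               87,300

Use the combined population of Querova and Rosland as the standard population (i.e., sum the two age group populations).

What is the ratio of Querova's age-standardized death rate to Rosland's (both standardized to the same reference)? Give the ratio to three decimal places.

1.027

Age-specific rates per 100,000 for Querova: 17.99, 102.31, 293.22, 456.72, 734.23.
For Rosland: 27.91, 124.29, 273.08, 381.52, 769.76.
Combined standard total = 1,211,600; weights = 0.2469, 0.2149, 0.2642, 0.1652, 0.1087.
Querova: 0.2469×17.99 + 0.2149×102.31 + 0.2642×293.22 + 0.1652×456.72 + 0.1087×734.23 = 259.1746 per 100,000.
Rosland: 0.2469×27.91 + 0.2149×124.29 + 0.2642×273.08 + 0.1652×381.52 + 0.1087×769.76 = 252.4661 per 100,000.
Ratio = 259.1746 ÷ 252.4661 = 1.02657.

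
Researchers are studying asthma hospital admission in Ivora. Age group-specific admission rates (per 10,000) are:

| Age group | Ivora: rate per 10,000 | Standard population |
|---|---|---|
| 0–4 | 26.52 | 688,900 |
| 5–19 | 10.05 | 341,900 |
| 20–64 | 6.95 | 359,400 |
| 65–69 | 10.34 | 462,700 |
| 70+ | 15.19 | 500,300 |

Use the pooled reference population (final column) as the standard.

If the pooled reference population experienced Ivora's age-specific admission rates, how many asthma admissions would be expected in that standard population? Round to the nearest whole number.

Expected asthma admissions = Σ (standard pop × age-specific rate ÷ 10,000)
= 688,900×26.52/10,000 + 341,900×10.05/10,000 + 359,400×6.95/10,000 + 462,700×10.34/10,000 + 500,300×15.19/10,000
= 1826.96 + 343.61 + 249.78 + 478.43 + 759.96 = 3658.74.

3659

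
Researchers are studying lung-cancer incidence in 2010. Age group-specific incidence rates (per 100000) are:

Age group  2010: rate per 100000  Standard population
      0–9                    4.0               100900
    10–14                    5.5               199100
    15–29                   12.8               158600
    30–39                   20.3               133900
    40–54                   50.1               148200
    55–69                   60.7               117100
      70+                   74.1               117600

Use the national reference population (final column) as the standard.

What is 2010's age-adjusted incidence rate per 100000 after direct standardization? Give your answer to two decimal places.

Standard total = 975400; weights = 0.1034, 0.2041, 0.1626, 0.1373, 0.1519, 0.1201, 0.1206.
Standardized rate: 0.1034×4.0 + 0.2041×5.5 + 0.1626×12.8 + 0.1373×20.3 + 0.1519×50.1 + 0.1201×60.7 + 0.1206×74.1 = 30.2377 per 100000.

30.24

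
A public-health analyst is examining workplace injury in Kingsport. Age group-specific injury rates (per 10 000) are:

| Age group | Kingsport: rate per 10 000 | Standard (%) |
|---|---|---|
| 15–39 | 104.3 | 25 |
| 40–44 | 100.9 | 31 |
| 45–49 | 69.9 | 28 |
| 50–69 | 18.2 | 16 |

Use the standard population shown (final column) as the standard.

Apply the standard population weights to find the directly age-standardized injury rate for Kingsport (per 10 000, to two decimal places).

79.84

Standard weights: 0.25, 0.31, 0.28, 0.16.
Standardized rate: 0.2500×104.3 + 0.3100×100.9 + 0.2800×69.9 + 0.1600×18.2 = 79.8380 per 10 000.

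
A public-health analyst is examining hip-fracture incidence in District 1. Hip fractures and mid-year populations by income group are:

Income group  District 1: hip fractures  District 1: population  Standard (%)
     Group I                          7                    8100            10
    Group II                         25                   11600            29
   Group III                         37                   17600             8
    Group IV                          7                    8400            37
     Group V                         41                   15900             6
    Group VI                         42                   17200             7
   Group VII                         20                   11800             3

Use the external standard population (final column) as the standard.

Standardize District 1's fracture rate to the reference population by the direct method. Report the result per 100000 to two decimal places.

Income-specific rates per 100000 for District 1: 86.42, 215.52, 210.23, 83.33, 257.86, 244.19, 169.49.
Standard weights: 0.10, 0.29, 0.08, 0.37, 0.06, 0.07, 0.03.
Standardized rate: 0.1000×86.42 + 0.2900×215.52 + 0.0800×210.23 + 0.3700×83.33 + 0.0600×257.86 + 0.0700×244.19 + 0.0300×169.49 = 156.4430 per 100000.

156.44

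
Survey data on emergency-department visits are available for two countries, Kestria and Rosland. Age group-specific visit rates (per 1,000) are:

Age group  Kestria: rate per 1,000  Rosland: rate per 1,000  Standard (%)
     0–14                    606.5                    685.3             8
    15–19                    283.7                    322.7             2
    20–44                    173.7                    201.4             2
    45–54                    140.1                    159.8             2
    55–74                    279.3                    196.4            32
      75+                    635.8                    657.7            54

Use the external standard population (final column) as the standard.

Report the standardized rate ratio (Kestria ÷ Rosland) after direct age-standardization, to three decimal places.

1.014

Standard weights: 0.08, 0.02, 0.02, 0.02, 0.32, 0.54.
Kestria: 0.0800×606.5 + 0.0200×283.7 + 0.0200×173.7 + 0.0200×140.1 + 0.3200×279.3 + 0.5400×635.8 = 493.1780 per 1,000.
Rosland: 0.0800×685.3 + 0.0200×322.7 + 0.0200×201.4 + 0.0200×159.8 + 0.3200×196.4 + 0.5400×657.7 = 486.5080 per 1,000.
Ratio = 493.1780 ÷ 486.5080 = 1.01371.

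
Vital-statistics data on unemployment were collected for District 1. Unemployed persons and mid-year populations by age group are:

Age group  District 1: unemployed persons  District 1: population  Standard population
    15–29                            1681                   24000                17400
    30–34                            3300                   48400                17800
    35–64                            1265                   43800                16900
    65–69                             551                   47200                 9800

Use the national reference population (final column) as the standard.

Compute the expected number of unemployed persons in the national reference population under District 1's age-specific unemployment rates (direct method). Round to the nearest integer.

Age-specific rates per 1000 for District 1: 70.042, 68.182, 28.881, 11.674.
Expected unemployed persons = Σ (standard pop × age-specific rate ÷ 1000)
= 17400×70.042/1000 + 17800×68.182/1000 + 16900×28.881/1000 + 9800×11.674/1000
= 1218.72 + 1213.64 + 488.09 + 114.40 = 3034.86.

3035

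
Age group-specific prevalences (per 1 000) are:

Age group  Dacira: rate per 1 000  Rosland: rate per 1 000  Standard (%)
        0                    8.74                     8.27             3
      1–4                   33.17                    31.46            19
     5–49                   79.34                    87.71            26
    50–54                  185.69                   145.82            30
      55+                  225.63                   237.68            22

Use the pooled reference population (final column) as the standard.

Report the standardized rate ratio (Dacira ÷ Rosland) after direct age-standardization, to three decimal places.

Standard weights: 0.03, 0.19, 0.26, 0.30, 0.22.
Dacira: 0.0300×8.74 + 0.1900×33.17 + 0.2600×79.34 + 0.3000×185.69 + 0.2200×225.63 = 132.5385 per 1 000.
Rosland: 0.0300×8.27 + 0.1900×31.46 + 0.2600×87.71 + 0.3000×145.82 + 0.2200×237.68 = 125.0657 per 1 000.
Ratio = 132.5385 ÷ 125.0657 = 1.05975.

1.060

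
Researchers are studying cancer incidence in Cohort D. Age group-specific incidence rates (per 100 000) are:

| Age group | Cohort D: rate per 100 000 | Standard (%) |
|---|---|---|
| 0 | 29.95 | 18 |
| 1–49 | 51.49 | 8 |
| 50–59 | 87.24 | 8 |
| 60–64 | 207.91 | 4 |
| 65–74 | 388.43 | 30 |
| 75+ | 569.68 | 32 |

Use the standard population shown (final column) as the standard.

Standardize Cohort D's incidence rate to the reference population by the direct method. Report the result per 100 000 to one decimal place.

323.6

Standard weights: 0.18, 0.08, 0.08, 0.04, 0.30, 0.32.
Standardized rate: 0.1800×29.95 + 0.0800×51.49 + 0.0800×87.24 + 0.0400×207.91 + 0.3000×388.43 + 0.3200×569.68 = 323.6324 per 100 000.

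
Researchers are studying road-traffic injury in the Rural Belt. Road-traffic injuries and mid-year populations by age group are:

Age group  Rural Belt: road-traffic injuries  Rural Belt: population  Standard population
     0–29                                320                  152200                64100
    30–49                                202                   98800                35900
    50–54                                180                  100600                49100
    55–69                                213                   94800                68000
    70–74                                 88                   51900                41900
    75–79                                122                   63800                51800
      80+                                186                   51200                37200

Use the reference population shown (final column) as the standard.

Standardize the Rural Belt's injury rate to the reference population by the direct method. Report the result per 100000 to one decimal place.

216.7

Age-specific rates per 100000 for the Rural Belt: 210.25, 204.45, 178.93, 224.68, 169.56, 191.22, 363.28.
Standard total = 348000; weights = 0.1842, 0.1032, 0.1411, 0.1954, 0.1204, 0.1489, 0.1069.
Standardized rate: 0.1842×210.25 + 0.1032×204.45 + 0.1411×178.93 + 0.1954×224.68 + 0.1204×169.56 + 0.1489×191.22 + 0.1069×363.28 = 216.6795 per 100000.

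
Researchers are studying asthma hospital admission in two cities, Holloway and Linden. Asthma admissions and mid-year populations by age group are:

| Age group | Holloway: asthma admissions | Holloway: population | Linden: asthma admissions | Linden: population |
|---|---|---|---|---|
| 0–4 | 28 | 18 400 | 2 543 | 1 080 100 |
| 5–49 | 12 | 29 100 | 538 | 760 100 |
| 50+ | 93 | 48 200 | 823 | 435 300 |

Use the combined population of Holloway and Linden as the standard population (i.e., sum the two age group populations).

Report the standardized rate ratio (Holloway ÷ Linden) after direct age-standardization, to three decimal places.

0.722

Age-specific rates per 10 000 for Holloway: 15.22, 4.12, 19.29.
For Linden: 23.54, 7.08, 18.91.
Combined standard total = 2 371 200; weights = 0.4633, 0.3328, 0.2039.
Holloway: 0.4633×15.22 + 0.3328×4.12 + 0.2039×19.29 = 12.3565 per 10 000.
Linden: 0.4633×23.54 + 0.3328×7.08 + 0.2039×18.91 = 17.1181 per 10 000.
Ratio = 12.3565 ÷ 17.1181 = 0.72184.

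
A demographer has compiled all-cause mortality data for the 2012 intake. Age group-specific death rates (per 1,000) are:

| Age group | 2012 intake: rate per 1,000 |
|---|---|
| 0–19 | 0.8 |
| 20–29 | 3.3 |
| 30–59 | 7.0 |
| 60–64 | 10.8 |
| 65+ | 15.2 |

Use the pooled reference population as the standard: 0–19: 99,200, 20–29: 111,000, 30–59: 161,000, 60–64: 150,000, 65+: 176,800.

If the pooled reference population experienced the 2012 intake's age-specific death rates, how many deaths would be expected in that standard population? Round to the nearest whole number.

5880

Expected deaths = Σ (standard pop × age-specific rate ÷ 1,000)
= 99,200×0.8/1,000 + 111,000×3.3/1,000 + 161,000×7.0/1,000 + 150,000×10.8/1,000 + 176,800×15.2/1,000
= 79.36 + 366.30 + 1127.00 + 1620.00 + 2687.36 = 5880.02.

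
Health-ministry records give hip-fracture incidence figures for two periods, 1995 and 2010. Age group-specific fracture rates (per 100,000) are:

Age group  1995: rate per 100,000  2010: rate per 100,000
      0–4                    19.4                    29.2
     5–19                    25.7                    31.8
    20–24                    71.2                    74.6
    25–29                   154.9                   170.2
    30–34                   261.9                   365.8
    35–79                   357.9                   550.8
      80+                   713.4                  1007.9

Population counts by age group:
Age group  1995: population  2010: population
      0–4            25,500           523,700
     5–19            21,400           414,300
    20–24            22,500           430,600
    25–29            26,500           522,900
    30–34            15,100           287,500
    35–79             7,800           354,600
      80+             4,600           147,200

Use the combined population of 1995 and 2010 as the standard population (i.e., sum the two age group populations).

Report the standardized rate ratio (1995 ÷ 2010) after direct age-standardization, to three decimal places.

0.736

Combined standard total = 2,804,200; weights = 0.1958, 0.1554, 0.1616, 0.1959, 0.1079, 0.1292, 0.0541.
1995: 0.1958×19.4 + 0.1554×25.7 + 0.1616×71.2 + 0.1959×154.9 + 0.1079×261.9 + 0.1292×357.9 + 0.0541×713.4 = 162.7783 per 100,000.
2010: 0.1958×29.2 + 0.1554×31.8 + 0.1616×74.6 + 0.1959×170.2 + 0.1079×365.8 + 0.1292×550.8 + 0.0541×1007.9 = 221.2757 per 100,000.
Ratio = 162.7783 ÷ 221.2757 = 0.73564.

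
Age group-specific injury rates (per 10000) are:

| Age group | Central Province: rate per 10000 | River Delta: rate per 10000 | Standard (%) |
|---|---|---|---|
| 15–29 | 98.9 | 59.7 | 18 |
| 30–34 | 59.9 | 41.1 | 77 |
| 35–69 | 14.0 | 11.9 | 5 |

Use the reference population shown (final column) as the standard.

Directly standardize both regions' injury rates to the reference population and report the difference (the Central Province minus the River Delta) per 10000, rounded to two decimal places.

21.64

Standard weights: 0.18, 0.77, 0.05.
The Central Province: 0.1800×98.9 + 0.7700×59.9 + 0.0500×14.0 = 64.6250 per 10000.
The River Delta: 0.1800×59.7 + 0.7700×41.1 + 0.0500×11.9 = 42.9880 per 10000.
Difference = 64.6250 − 42.9880 = 21.6370.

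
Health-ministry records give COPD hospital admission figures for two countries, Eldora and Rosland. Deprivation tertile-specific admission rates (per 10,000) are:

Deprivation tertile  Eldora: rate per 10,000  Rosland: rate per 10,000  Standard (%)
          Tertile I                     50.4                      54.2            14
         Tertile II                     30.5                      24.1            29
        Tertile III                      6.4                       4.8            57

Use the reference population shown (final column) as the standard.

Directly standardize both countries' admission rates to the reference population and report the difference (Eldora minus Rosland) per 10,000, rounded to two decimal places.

Standard weights: 0.14, 0.29, 0.57.
Eldora: 0.1400×50.4 + 0.2900×30.5 + 0.5700×6.4 = 19.5490 per 10,000.
Rosland: 0.1400×54.2 + 0.2900×24.1 + 0.5700×4.8 = 17.3130 per 10,000.
Difference = 19.5490 − 17.3130 = 2.2360.

2.24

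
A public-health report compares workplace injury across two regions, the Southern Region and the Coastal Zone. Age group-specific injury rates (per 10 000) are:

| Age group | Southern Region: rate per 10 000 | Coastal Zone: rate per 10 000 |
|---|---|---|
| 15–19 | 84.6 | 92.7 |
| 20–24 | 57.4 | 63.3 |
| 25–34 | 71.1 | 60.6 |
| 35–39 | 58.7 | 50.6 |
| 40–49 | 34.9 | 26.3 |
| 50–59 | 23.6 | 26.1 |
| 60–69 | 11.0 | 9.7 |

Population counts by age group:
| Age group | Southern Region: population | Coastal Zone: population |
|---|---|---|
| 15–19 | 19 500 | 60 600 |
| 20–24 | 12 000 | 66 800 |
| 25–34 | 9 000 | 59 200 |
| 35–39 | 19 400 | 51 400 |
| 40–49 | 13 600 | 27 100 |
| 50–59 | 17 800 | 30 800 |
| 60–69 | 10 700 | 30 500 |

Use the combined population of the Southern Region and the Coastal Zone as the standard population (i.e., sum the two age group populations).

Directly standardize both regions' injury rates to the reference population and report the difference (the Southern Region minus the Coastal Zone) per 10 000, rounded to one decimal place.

1.1

Combined standard total = 428 400; weights = 0.1870, 0.1839, 0.1592, 0.1653, 0.0950, 0.1134, 0.0962.
The Southern Region: 0.1870×84.6 + 0.1839×57.4 + 0.1592×71.1 + 0.1653×58.7 + 0.0950×34.9 + 0.1134×23.6 + 0.0962×11.0 = 54.4471 per 10 000.
The Coastal Zone: 0.1870×92.7 + 0.1839×63.3 + 0.1592×60.6 + 0.1653×50.6 + 0.0950×26.3 + 0.1134×26.1 + 0.0962×9.7 = 53.3782 per 10 000.
Difference = 54.4471 − 53.3782 = 1.0689.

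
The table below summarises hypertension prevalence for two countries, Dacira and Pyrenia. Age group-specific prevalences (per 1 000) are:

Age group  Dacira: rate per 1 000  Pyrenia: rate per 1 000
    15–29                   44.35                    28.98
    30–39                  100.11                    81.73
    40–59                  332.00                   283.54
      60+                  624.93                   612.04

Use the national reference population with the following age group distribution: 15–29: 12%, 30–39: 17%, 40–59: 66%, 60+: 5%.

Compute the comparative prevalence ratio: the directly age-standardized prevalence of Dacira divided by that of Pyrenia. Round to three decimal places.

1.160

Standard weights: 0.12, 0.17, 0.66, 0.05.
Dacira: 0.1200×44.35 + 0.1700×100.11 + 0.6600×332.00 + 0.0500×624.93 = 272.7072 per 1 000.
Pyrenia: 0.1200×28.98 + 0.1700×81.73 + 0.6600×283.54 + 0.0500×612.04 = 235.1101 per 1 000.
Ratio = 272.7072 ÷ 235.1101 = 1.15991.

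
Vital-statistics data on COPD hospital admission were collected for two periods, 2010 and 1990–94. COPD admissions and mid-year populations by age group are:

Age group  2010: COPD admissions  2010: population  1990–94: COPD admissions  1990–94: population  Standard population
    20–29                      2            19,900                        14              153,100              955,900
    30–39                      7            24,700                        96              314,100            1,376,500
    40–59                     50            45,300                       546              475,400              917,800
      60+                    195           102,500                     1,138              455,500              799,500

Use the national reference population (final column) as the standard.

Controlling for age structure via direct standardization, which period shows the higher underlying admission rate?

Age-specific rates per 10,000 for 2010: 1.01, 2.83, 11.04, 19.02.
For 1990–94: 0.91, 3.06, 11.49, 24.98.
Standard total = 4,049,700; weights = 0.2360, 0.3399, 0.2266, 0.1974.
2010: 0.2360×1.01 + 0.3399×2.83 + 0.2266×11.04 + 0.1974×19.02 = 7.4578 per 10,000.
1990–94: 0.2360×0.91 + 0.3399×3.06 + 0.2266×11.49 + 0.1974×24.98 = 8.7899 per 10,000.
The crude rates (13.20 vs 12.83) would put 2010 higher, but that reflects its age composition; once standardized to a common age structure, 1990–94 has the higher underlying rate.

1990–94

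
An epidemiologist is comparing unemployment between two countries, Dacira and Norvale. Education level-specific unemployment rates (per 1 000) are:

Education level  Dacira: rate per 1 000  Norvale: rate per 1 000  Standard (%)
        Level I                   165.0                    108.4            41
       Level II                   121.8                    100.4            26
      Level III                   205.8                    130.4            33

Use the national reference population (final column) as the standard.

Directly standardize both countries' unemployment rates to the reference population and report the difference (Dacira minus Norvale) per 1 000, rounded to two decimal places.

Standard weights: 0.41, 0.26, 0.33.
Dacira: 0.4100×165.0 + 0.2600×121.8 + 0.3300×205.8 = 167.2320 per 1 000.
Norvale: 0.4100×108.4 + 0.2600×100.4 + 0.3300×130.4 = 113.5800 per 1 000.
Difference = 167.2320 − 113.5800 = 53.6520.

53.65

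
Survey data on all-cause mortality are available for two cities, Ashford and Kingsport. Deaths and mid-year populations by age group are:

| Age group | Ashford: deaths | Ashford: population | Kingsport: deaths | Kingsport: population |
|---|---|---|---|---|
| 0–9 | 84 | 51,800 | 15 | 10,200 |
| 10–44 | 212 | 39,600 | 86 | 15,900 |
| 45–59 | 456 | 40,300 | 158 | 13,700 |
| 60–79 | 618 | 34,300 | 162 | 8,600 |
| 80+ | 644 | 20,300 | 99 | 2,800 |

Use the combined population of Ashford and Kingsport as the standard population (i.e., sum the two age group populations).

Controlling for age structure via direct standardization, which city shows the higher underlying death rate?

Kingsport

Age-specific rates per 100,000 for Ashford: 162.16, 535.35, 1131.51, 1801.75, 3172.41.
For Kingsport: 147.06, 540.88, 1153.28, 1883.72, 3535.71.
Combined standard total = 237,500; weights = 0.2611, 0.2337, 0.2274, 0.1806, 0.0973.
Ashford: 0.2611×162.16 + 0.2337×535.35 + 0.2274×1131.51 + 0.1806×1801.75 + 0.0973×3172.41 = 1058.7188 per 100,000.
Kingsport: 0.2611×147.06 + 0.2337×540.88 + 0.2274×1153.28 + 0.1806×1883.72 + 0.0973×3535.71 = 1111.1601 per 100,000.
The crude rates (1081.05 vs 1015.62) would put Ashford higher, but that reflects its age composition; once standardized to a common age structure, Kingsport has the higher underlying rate.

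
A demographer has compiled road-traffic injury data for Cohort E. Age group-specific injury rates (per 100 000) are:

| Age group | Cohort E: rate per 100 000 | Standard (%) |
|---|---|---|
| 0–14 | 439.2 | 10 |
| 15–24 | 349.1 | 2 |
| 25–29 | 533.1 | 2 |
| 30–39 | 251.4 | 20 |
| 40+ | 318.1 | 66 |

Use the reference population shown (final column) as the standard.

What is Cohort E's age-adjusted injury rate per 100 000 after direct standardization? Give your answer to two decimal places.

321.79

Standard weights: 0.10, 0.02, 0.02, 0.20, 0.66.
Standardized rate: 0.1000×439.2 + 0.0200×349.1 + 0.0200×533.1 + 0.2000×251.4 + 0.6600×318.1 = 321.7900 per 100 000.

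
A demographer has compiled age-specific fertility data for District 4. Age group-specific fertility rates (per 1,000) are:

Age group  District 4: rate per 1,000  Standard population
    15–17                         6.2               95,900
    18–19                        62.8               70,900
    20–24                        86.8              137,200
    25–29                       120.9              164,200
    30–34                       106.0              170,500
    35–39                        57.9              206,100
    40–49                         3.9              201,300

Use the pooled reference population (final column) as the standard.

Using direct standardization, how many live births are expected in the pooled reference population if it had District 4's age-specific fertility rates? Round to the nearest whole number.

67599

Expected live births = Σ (standard pop × age-specific rate ÷ 1,000)
= 95,900×6.2/1,000 + 70,900×62.8/1,000 + 137,200×86.8/1,000 + 164,200×120.9/1,000 + 170,500×106.0/1,000 + 206,100×57.9/1,000 + 201,300×3.9/1,000
= 594.58 + 4452.52 + 11908.96 + 19851.78 + 18073.00 + 11933.19 + 785.07 = 67599.10.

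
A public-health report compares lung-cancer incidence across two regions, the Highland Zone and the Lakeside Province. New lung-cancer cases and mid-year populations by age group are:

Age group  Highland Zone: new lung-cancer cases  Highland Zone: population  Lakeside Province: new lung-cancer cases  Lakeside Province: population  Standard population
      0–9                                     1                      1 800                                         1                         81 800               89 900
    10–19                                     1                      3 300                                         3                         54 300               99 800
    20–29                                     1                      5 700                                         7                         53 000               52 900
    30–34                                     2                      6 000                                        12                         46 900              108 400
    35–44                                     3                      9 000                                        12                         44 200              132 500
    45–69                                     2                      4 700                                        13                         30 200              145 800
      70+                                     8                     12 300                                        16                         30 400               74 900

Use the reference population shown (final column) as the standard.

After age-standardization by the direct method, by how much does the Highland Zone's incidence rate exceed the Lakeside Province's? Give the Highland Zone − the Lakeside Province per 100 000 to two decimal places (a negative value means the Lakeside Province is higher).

Age-specific rates per 100 000 for the Highland Zone: 55.56, 30.30, 17.54, 33.33, 33.33, 42.55, 65.04.
For the Lakeside Province: 1.22, 5.52, 13.21, 25.59, 27.15, 43.05, 52.63.
Standard total = 704 200; weights = 0.1277, 0.1417, 0.0751, 0.1539, 0.1882, 0.2070, 0.1064.
The Highland Zone: 0.1277×55.56 + 0.1417×30.30 + 0.0751×17.54 + 0.1539×33.33 + 0.1882×33.33 + 0.2070×42.55 + 0.1064×65.04 = 39.8361 per 100 000.
The Lakeside Province: 0.1277×1.22 + 0.1417×5.52 + 0.0751×13.21 + 0.1539×25.59 + 0.1882×27.15 + 0.2070×43.05 + 0.1064×52.63 = 25.4886 per 100 000.
Difference = 39.8361 − 25.4886 = 14.3475.

14.35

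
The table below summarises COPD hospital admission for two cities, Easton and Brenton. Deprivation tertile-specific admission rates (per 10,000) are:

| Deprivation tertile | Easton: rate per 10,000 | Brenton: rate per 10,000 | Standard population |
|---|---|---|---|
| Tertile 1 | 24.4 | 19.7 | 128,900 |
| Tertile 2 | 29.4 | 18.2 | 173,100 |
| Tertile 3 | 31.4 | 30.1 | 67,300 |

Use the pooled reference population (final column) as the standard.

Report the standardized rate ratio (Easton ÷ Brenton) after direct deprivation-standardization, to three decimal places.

Standard total = 369,300; weights = 0.3490, 0.4687, 0.1822.
Easton: 0.3490×24.4 + 0.4687×29.4 + 0.1822×31.4 = 28.0193 per 10,000.
Brenton: 0.3490×19.7 + 0.4687×18.2 + 0.1822×30.1 = 20.8922 per 10,000.
Ratio = 28.0193 ÷ 20.8922 = 1.34114.

1.341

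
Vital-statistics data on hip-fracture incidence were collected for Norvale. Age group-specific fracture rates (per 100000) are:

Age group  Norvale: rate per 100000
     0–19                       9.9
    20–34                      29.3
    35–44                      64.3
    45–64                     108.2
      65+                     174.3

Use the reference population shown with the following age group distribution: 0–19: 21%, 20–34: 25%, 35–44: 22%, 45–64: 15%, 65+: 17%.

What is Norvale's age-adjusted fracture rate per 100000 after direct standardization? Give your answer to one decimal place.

Standard weights: 0.21, 0.25, 0.22, 0.15, 0.17.
Standardized rate: 0.2100×9.9 + 0.2500×29.3 + 0.2200×64.3 + 0.1500×108.2 + 0.1700×174.3 = 69.4110 per 100000.

69.4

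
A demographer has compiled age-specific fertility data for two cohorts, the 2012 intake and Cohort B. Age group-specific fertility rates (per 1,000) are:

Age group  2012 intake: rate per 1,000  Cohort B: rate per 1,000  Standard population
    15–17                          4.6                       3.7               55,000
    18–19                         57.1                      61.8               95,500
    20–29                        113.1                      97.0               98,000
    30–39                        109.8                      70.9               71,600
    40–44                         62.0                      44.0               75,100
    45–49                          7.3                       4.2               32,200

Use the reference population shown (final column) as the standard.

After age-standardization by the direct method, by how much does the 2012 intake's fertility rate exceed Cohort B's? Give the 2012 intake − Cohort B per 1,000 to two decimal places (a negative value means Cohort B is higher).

Standard total = 427,400; weights = 0.1287, 0.2234, 0.2293, 0.1675, 0.1757, 0.0753.
The 2012 intake: 0.1287×4.6 + 0.2234×57.1 + 0.2293×113.1 + 0.1675×109.8 + 0.1757×62.0 + 0.0753×7.3 = 69.1221 per 1,000.
Cohort B: 0.1287×3.7 + 0.2234×61.8 + 0.2293×97.0 + 0.1675×70.9 + 0.1757×44.0 + 0.0753×4.2 = 56.4518 per 1,000.
Difference = 69.1221 − 56.4518 = 12.6704.

12.67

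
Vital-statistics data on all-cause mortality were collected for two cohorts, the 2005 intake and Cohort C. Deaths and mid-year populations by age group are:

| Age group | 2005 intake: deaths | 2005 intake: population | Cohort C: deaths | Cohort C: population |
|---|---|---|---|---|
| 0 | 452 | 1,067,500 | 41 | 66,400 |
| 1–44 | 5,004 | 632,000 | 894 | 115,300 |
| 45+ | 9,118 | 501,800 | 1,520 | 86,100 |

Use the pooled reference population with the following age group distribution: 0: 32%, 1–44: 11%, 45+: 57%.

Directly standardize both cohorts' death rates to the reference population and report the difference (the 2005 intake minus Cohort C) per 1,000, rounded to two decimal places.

0.25

Age-specific rates per 1,000 for the 2005 intake: 0.423, 7.918, 18.171.
For Cohort C: 0.617, 7.754, 17.654.
Standard weights: 0.32, 0.11, 0.57.
The 2005 intake: 0.3200×0.423 + 0.1100×7.918 + 0.5700×18.171 = 11.3637 per 1,000.
Cohort C: 0.3200×0.617 + 0.1100×7.754 + 0.5700×17.654 = 11.1132 per 1,000.
Difference = 11.3637 − 11.1132 = 0.2505.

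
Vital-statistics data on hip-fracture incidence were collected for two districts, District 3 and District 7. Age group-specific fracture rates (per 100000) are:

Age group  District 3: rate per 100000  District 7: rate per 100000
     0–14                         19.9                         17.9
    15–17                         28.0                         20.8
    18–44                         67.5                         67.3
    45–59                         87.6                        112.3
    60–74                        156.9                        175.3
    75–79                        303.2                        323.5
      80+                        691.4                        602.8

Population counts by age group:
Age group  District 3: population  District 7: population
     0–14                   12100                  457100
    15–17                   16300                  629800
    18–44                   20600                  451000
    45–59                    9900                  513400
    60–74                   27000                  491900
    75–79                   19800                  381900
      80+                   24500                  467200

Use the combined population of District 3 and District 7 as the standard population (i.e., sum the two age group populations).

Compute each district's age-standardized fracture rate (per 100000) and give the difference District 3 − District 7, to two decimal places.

5.29

Combined standard total = 3522500; weights = 0.1332, 0.1834, 0.1339, 0.1486, 0.1473, 0.1140, 0.1396.
District 3: 0.1332×19.9 + 0.1834×28.0 + 0.1339×67.5 + 0.1486×87.6 + 0.1473×156.9 + 0.1140×303.2 + 0.1396×691.4 = 184.0381 per 100000.
District 7: 0.1332×17.9 + 0.1834×20.8 + 0.1339×67.3 + 0.1486×112.3 + 0.1473×175.3 + 0.1140×323.5 + 0.1396×602.8 = 178.7517 per 100000.
Difference = 184.0381 − 178.7517 = 5.2864.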